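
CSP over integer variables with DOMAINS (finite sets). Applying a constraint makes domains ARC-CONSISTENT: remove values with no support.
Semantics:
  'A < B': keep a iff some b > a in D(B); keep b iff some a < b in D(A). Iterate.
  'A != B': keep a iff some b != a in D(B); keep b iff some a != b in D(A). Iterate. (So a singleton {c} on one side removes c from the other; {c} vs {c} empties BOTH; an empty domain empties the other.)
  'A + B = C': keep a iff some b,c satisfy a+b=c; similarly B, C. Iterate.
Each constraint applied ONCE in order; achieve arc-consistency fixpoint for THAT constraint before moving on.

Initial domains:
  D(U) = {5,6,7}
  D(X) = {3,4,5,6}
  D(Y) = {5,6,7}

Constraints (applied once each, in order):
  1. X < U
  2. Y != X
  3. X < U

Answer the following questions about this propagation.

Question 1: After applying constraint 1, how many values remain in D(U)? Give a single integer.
Constraint 1 (X < U) on D(X)={3,4,5,6} D(U)={5,6,7}: no change
So after constraint 1: D(U)={5,6,7}, size = 3

Answer: 3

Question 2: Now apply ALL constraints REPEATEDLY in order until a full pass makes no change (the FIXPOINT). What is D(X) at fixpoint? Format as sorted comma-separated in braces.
pass 0 (initial): D(X)={3,4,5,6}
pass 1: no change
Fixpoint after 1 passes: D(X) = {3,4,5,6}

Answer: {3,4,5,6}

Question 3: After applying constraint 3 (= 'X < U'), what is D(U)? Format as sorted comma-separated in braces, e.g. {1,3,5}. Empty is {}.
Constraint 1 (X < U) on D(X)={3,4,5,6} D(U)={5,6,7}: no change
Constraint 2 (Y != X) on D(Y)={5,6,7} D(X)={3,4,5,6}: no change
Constraint 3 (X < U) on D(X)={3,4,5,6} D(U)={5,6,7}: no change
So after constraint 3: D(U) = {5,6,7}

Answer: {5,6,7}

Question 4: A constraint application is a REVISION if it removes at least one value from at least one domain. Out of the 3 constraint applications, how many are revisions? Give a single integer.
Constraint 1 (X < U) on D(X)={3,4,5,6} D(U)={5,6,7}: no change => not a revision
Constraint 2 (Y != X) on D(Y)={5,6,7} D(X)={3,4,5,6}: no change => not a revision
Constraint 3 (X < U) on D(X)={3,4,5,6} D(U)={5,6,7}: no change => not a revision
Total revisions = 0

Answer: 0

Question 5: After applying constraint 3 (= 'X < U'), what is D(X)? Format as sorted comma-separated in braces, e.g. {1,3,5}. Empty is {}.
Answer: {3,4,5,6}

Derivation:
Constraint 1 (X < U) on D(X)={3,4,5,6} D(U)={5,6,7}: no change
Constraint 2 (Y != X) on D(Y)={5,6,7} D(X)={3,4,5,6}: no change
Constraint 3 (X < U) on D(X)={3,4,5,6} D(U)={5,6,7}: no change
So after constraint 3: D(X) = {3,4,5,6}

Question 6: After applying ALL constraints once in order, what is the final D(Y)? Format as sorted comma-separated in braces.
Answer: {5,6,7}

Derivation:
Constraint 1 (X < U) on D(X)={3,4,5,6} D(U)={5,6,7}: no change
Constraint 2 (Y != X) on D(Y)={5,6,7} D(X)={3,4,5,6}: no change
Constraint 3 (X < U) on D(X)={3,4,5,6} D(U)={5,6,7}: no change
So after all 3 constraints: D(Y) = {5,6,7}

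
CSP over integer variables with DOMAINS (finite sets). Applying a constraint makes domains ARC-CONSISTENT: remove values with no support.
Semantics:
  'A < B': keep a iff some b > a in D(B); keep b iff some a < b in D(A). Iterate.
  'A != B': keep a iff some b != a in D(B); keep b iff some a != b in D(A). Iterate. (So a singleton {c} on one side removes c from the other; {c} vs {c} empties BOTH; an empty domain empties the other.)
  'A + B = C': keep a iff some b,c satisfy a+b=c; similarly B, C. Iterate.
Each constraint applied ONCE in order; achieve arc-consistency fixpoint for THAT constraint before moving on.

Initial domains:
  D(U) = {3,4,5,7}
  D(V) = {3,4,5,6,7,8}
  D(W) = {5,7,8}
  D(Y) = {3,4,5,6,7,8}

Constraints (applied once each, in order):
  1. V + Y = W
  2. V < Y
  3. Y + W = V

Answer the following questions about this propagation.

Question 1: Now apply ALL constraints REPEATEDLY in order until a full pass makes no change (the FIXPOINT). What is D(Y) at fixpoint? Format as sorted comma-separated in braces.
Answer: {}

Derivation:
pass 0 (initial): D(Y)={3,4,5,6,7,8}
pass 1: V {3,4,5,6,7,8}->{}; W {5,7,8}->{}; Y {3,4,5,6,7,8}->{}
pass 2: no change
Fixpoint after 2 passes: D(Y) = {}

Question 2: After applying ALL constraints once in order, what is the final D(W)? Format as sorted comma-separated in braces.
Answer: {}

Derivation:
Constraint 1 (V + Y = W) on D(V)={3,4,5,6,7,8} D(Y)={3,4,5,6,7,8} D(W)={5,7,8}: V {3,4,5,6,7,8}->{3,4,5}; Y {3,4,5,6,7,8}->{3,4,5}; W {5,7,8}->{7,8}
Constraint 2 (V < Y) on D(V)={3,4,5} D(Y)={3,4,5}: V {3,4,5}->{3,4}; Y {3,4,5}->{4,5}
Constraint 3 (Y + W = V) on D(Y)={4,5} D(W)={7,8} D(V)={3,4}: Y {4,5}->{}; W {7,8}->{}; V {3,4}->{}
So after all 3 constraints: D(W) = {}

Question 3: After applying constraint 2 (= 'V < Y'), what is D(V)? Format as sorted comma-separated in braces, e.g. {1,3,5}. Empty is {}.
Constraint 1 (V + Y = W) on D(V)={3,4,5,6,7,8} D(Y)={3,4,5,6,7,8} D(W)={5,7,8}: V {3,4,5,6,7,8}->{3,4,5}; Y {3,4,5,6,7,8}->{3,4,5}; W {5,7,8}->{7,8}
Constraint 2 (V < Y) on D(V)={3,4,5} D(Y)={3,4,5}: V {3,4,5}->{3,4}; Y {3,4,5}->{4,5}
So after constraint 2: D(V) = {3,4}

Answer: {3,4}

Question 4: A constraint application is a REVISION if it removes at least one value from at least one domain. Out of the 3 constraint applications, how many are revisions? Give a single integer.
Constraint 1 (V + Y = W) on D(V)={3,4,5,6,7,8} D(Y)={3,4,5,6,7,8} D(W)={5,7,8}: V {3,4,5,6,7,8}->{3,4,5}; Y {3,4,5,6,7,8}->{3,4,5}; W {5,7,8}->{7,8} => REVISION
Constraint 2 (V < Y) on D(V)={3,4,5} D(Y)={3,4,5}: V {3,4,5}->{3,4}; Y {3,4,5}->{4,5} => REVISION
Constraint 3 (Y + W = V) on D(Y)={4,5} D(W)={7,8} D(V)={3,4}: Y {4,5}->{}; W {7,8}->{}; V {3,4}->{} => REVISION
Total revisions = 3

Answer: 3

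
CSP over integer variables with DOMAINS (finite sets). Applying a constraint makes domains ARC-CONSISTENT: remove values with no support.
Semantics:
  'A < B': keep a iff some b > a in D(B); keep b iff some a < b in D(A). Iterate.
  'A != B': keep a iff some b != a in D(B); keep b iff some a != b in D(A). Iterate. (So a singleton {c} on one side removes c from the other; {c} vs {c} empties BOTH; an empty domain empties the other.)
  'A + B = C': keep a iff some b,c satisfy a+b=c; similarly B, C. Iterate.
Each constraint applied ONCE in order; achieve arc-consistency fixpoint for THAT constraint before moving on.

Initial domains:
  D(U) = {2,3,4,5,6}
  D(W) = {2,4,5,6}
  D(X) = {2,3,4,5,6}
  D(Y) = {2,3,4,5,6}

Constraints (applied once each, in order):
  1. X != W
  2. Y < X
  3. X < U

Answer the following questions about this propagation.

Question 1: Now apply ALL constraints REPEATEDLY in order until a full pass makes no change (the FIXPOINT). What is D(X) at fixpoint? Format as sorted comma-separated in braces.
pass 0 (initial): D(X)={2,3,4,5,6}
pass 1: U {2,3,4,5,6}->{4,5,6}; X {2,3,4,5,6}->{3,4,5}; Y {2,3,4,5,6}->{2,3,4,5}
pass 2: Y {2,3,4,5}->{2,3,4}
pass 3: no change
Fixpoint after 3 passes: D(X) = {3,4,5}

Answer: {3,4,5}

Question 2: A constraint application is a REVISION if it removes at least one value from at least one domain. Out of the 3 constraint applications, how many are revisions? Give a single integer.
Constraint 1 (X != W) on D(X)={2,3,4,5,6} D(W)={2,4,5,6}: no change => not a revision
Constraint 2 (Y < X) on D(Y)={2,3,4,5,6} D(X)={2,3,4,5,6}: Y {2,3,4,5,6}->{2,3,4,5}; X {2,3,4,5,6}->{3,4,5,6} => REVISION
Constraint 3 (X < U) on D(X)={3,4,5,6} D(U)={2,3,4,5,6}: X {3,4,5,6}->{3,4,5}; U {2,3,4,5,6}->{4,5,6} => REVISION
Total revisions = 2

Answer: 2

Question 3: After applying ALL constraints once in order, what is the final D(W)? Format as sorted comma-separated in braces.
Answer: {2,4,5,6}

Derivation:
Constraint 1 (X != W) on D(X)={2,3,4,5,6} D(W)={2,4,5,6}: no change
Constraint 2 (Y < X) on D(Y)={2,3,4,5,6} D(X)={2,3,4,5,6}: Y {2,3,4,5,6}->{2,3,4,5}; X {2,3,4,5,6}->{3,4,5,6}
Constraint 3 (X < U) on D(X)={3,4,5,6} D(U)={2,3,4,5,6}: X {3,4,5,6}->{3,4,5}; U {2,3,4,5,6}->{4,5,6}
So after all 3 constraints: D(W) = {2,4,5,6}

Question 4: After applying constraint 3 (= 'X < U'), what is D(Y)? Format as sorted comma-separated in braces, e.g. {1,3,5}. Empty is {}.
Constraint 1 (X != W) on D(X)={2,3,4,5,6} D(W)={2,4,5,6}: no change
Constraint 2 (Y < X) on D(Y)={2,3,4,5,6} D(X)={2,3,4,5,6}: Y {2,3,4,5,6}->{2,3,4,5}; X {2,3,4,5,6}->{3,4,5,6}
Constraint 3 (X < U) on D(X)={3,4,5,6} D(U)={2,3,4,5,6}: X {3,4,5,6}->{3,4,5}; U {2,3,4,5,6}->{4,5,6}
So after constraint 3: D(Y) = {2,3,4,5}

Answer: {2,3,4,5}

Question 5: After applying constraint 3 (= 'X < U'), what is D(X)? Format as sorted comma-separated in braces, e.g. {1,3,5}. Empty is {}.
Answer: {3,4,5}

Derivation:
Constraint 1 (X != W) on D(X)={2,3,4,5,6} D(W)={2,4,5,6}: no change
Constraint 2 (Y < X) on D(Y)={2,3,4,5,6} D(X)={2,3,4,5,6}: Y {2,3,4,5,6}->{2,3,4,5}; X {2,3,4,5,6}->{3,4,5,6}
Constraint 3 (X < U) on D(X)={3,4,5,6} D(U)={2,3,4,5,6}: X {3,4,5,6}->{3,4,5}; U {2,3,4,5,6}->{4,5,6}
So after constraint 3: D(X) = {3,4,5}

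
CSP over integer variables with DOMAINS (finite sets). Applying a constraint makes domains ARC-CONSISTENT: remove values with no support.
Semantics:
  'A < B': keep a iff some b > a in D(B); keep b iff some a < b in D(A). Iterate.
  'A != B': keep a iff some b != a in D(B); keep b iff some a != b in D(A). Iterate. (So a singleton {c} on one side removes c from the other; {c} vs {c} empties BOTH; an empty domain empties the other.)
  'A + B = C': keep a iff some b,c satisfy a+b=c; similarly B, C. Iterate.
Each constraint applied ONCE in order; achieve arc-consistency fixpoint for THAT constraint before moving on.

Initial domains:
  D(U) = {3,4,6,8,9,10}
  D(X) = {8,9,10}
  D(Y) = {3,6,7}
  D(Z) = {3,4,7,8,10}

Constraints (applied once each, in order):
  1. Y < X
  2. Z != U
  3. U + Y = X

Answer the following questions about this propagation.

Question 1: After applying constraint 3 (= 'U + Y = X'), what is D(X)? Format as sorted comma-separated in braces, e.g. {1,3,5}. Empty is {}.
Answer: {9,10}

Derivation:
Constraint 1 (Y < X) on D(Y)={3,6,7} D(X)={8,9,10}: no change
Constraint 2 (Z != U) on D(Z)={3,4,7,8,10} D(U)={3,4,6,8,9,10}: no change
Constraint 3 (U + Y = X) on D(U)={3,4,6,8,9,10} D(Y)={3,6,7} D(X)={8,9,10}: U {3,4,6,8,9,10}->{3,4,6}; X {8,9,10}->{9,10}
So after constraint 3: D(X) = {9,10}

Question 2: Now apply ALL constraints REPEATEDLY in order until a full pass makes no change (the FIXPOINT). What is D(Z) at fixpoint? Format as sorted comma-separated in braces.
pass 0 (initial): D(Z)={3,4,7,8,10}
pass 1: U {3,4,6,8,9,10}->{3,4,6}; X {8,9,10}->{9,10}
pass 2: no change
Fixpoint after 2 passes: D(Z) = {3,4,7,8,10}

Answer: {3,4,7,8,10}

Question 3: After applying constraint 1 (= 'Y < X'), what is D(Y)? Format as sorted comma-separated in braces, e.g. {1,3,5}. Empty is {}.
Constraint 1 (Y < X) on D(Y)={3,6,7} D(X)={8,9,10}: no change
So after constraint 1: D(Y) = {3,6,7}

Answer: {3,6,7}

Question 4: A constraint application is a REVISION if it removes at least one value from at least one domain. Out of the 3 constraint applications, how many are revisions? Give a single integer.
Constraint 1 (Y < X) on D(Y)={3,6,7} D(X)={8,9,10}: no change => not a revision
Constraint 2 (Z != U) on D(Z)={3,4,7,8,10} D(U)={3,4,6,8,9,10}: no change => not a revision
Constraint 3 (U + Y = X) on D(U)={3,4,6,8,9,10} D(Y)={3,6,7} D(X)={8,9,10}: U {3,4,6,8,9,10}->{3,4,6}; X {8,9,10}->{9,10} => REVISION
Total revisions = 1

Answer: 1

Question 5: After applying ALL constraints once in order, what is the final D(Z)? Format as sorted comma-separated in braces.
Answer: {3,4,7,8,10}

Derivation:
Constraint 1 (Y < X) on D(Y)={3,6,7} D(X)={8,9,10}: no change
Constraint 2 (Z != U) on D(Z)={3,4,7,8,10} D(U)={3,4,6,8,9,10}: no change
Constraint 3 (U + Y = X) on D(U)={3,4,6,8,9,10} D(Y)={3,6,7} D(X)={8,9,10}: U {3,4,6,8,9,10}->{3,4,6}; X {8,9,10}->{9,10}
So after all 3 constraints: D(Z) = {3,4,7,8,10}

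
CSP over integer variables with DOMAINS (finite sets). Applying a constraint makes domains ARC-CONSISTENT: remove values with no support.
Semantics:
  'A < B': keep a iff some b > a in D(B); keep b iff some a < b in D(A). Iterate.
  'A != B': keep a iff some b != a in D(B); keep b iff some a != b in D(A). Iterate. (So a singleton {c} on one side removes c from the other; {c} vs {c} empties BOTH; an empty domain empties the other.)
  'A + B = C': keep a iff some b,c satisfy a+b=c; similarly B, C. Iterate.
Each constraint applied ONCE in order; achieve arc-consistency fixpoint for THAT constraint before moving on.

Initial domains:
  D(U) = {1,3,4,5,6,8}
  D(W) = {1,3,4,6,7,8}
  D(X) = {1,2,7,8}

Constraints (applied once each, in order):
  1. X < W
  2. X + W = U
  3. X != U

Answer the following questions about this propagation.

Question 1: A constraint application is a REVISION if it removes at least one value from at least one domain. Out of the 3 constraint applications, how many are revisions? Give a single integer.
Constraint 1 (X < W) on D(X)={1,2,7,8} D(W)={1,3,4,6,7,8}: X {1,2,7,8}->{1,2,7}; W {1,3,4,6,7,8}->{3,4,6,7,8} => REVISION
Constraint 2 (X + W = U) on D(X)={1,2,7} D(W)={3,4,6,7,8} D(U)={1,3,4,5,6,8}: X {1,2,7}->{1,2}; W {3,4,6,7,8}->{3,4,6,7}; U {1,3,4,5,6,8}->{4,5,6,8} => REVISION
Constraint 3 (X != U) on D(X)={1,2} D(U)={4,5,6,8}: no change => not a revision
Total revisions = 2

Answer: 2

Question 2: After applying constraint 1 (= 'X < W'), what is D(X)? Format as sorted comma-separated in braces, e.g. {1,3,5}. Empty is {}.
Constraint 1 (X < W) on D(X)={1,2,7,8} D(W)={1,3,4,6,7,8}: X {1,2,7,8}->{1,2,7}; W {1,3,4,6,7,8}->{3,4,6,7,8}
So after constraint 1: D(X) = {1,2,7}

Answer: {1,2,7}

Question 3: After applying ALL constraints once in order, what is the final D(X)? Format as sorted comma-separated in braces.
Constraint 1 (X < W) on D(X)={1,2,7,8} D(W)={1,3,4,6,7,8}: X {1,2,7,8}->{1,2,7}; W {1,3,4,6,7,8}->{3,4,6,7,8}
Constraint 2 (X + W = U) on D(X)={1,2,7} D(W)={3,4,6,7,8} D(U)={1,3,4,5,6,8}: X {1,2,7}->{1,2}; W {3,4,6,7,8}->{3,4,6,7}; U {1,3,4,5,6,8}->{4,5,6,8}
Constraint 3 (X != U) on D(X)={1,2} D(U)={4,5,6,8}: no change
So after all 3 constraints: D(X) = {1,2}

Answer: {1,2}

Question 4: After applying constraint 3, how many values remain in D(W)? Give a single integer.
Answer: 4

Derivation:
Constraint 1 (X < W) on D(X)={1,2,7,8} D(W)={1,3,4,6,7,8}: X {1,2,7,8}->{1,2,7}; W {1,3,4,6,7,8}->{3,4,6,7,8}
Constraint 2 (X + W = U) on D(X)={1,2,7} D(W)={3,4,6,7,8} D(U)={1,3,4,5,6,8}: X {1,2,7}->{1,2}; W {3,4,6,7,8}->{3,4,6,7}; U {1,3,4,5,6,8}->{4,5,6,8}
Constraint 3 (X != U) on D(X)={1,2} D(U)={4,5,6,8}: no change
So after constraint 3: D(W)={3,4,6,7}, size = 4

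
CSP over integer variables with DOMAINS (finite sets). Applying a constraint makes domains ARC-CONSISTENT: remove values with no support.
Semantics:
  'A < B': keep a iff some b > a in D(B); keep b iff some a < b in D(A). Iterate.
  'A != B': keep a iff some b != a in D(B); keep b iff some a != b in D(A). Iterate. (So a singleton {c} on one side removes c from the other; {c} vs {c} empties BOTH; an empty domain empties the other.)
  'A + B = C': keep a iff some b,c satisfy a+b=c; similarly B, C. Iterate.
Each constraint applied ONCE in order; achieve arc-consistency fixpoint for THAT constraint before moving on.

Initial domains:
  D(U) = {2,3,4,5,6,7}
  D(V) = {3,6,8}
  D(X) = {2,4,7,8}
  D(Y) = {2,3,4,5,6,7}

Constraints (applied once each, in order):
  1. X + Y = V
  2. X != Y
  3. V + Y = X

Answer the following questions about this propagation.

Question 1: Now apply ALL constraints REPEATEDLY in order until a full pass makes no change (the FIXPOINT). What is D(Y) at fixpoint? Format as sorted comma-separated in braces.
Answer: {}

Derivation:
pass 0 (initial): D(Y)={2,3,4,5,6,7}
pass 1: V {3,6,8}->{}; X {2,4,7,8}->{}; Y {2,3,4,5,6,7}->{}
pass 2: no change
Fixpoint after 2 passes: D(Y) = {}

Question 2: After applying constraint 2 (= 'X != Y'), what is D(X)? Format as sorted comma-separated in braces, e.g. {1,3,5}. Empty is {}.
Answer: {2,4}

Derivation:
Constraint 1 (X + Y = V) on D(X)={2,4,7,8} D(Y)={2,3,4,5,6,7} D(V)={3,6,8}: X {2,4,7,8}->{2,4}; Y {2,3,4,5,6,7}->{2,4,6}; V {3,6,8}->{6,8}
Constraint 2 (X != Y) on D(X)={2,4} D(Y)={2,4,6}: no change
So after constraint 2: D(X) = {2,4}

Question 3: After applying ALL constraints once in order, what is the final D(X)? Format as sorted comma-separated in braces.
Constraint 1 (X + Y = V) on D(X)={2,4,7,8} D(Y)={2,3,4,5,6,7} D(V)={3,6,8}: X {2,4,7,8}->{2,4}; Y {2,3,4,5,6,7}->{2,4,6}; V {3,6,8}->{6,8}
Constraint 2 (X != Y) on D(X)={2,4} D(Y)={2,4,6}: no change
Constraint 3 (V + Y = X) on D(V)={6,8} D(Y)={2,4,6} D(X)={2,4}: V {6,8}->{}; Y {2,4,6}->{}; X {2,4}->{}
So after all 3 constraints: D(X) = {}

Answer: {}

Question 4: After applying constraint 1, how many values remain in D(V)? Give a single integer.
Answer: 2

Derivation:
Constraint 1 (X + Y = V) on D(X)={2,4,7,8} D(Y)={2,3,4,5,6,7} D(V)={3,6,8}: X {2,4,7,8}->{2,4}; Y {2,3,4,5,6,7}->{2,4,6}; V {3,6,8}->{6,8}
So after constraint 1: D(V)={6,8}, size = 2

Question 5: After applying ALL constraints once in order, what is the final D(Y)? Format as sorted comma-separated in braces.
Answer: {}

Derivation:
Constraint 1 (X + Y = V) on D(X)={2,4,7,8} D(Y)={2,3,4,5,6,7} D(V)={3,6,8}: X {2,4,7,8}->{2,4}; Y {2,3,4,5,6,7}->{2,4,6}; V {3,6,8}->{6,8}
Constraint 2 (X != Y) on D(X)={2,4} D(Y)={2,4,6}: no change
Constraint 3 (V + Y = X) on D(V)={6,8} D(Y)={2,4,6} D(X)={2,4}: V {6,8}->{}; Y {2,4,6}->{}; X {2,4}->{}
So after all 3 constraints: D(Y) = {}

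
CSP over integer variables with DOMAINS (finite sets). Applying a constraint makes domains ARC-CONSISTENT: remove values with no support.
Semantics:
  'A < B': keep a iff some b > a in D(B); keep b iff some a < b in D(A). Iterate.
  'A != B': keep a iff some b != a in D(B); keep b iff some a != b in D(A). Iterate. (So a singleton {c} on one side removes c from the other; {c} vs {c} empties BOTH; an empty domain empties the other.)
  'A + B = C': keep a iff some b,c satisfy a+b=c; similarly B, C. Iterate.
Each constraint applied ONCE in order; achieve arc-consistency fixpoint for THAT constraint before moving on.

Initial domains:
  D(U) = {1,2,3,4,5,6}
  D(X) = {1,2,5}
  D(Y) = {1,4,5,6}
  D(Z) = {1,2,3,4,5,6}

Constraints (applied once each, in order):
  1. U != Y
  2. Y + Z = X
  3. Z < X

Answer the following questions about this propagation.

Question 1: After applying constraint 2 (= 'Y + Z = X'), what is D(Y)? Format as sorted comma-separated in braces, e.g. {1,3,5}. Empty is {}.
Constraint 1 (U != Y) on D(U)={1,2,3,4,5,6} D(Y)={1,4,5,6}: no change
Constraint 2 (Y + Z = X) on D(Y)={1,4,5,6} D(Z)={1,2,3,4,5,6} D(X)={1,2,5}: Y {1,4,5,6}->{1,4}; Z {1,2,3,4,5,6}->{1,4}; X {1,2,5}->{2,5}
So after constraint 2: D(Y) = {1,4}

Answer: {1,4}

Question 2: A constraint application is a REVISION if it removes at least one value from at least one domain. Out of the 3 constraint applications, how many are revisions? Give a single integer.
Answer: 1

Derivation:
Constraint 1 (U != Y) on D(U)={1,2,3,4,5,6} D(Y)={1,4,5,6}: no change => not a revision
Constraint 2 (Y + Z = X) on D(Y)={1,4,5,6} D(Z)={1,2,3,4,5,6} D(X)={1,2,5}: Y {1,4,5,6}->{1,4}; Z {1,2,3,4,5,6}->{1,4}; X {1,2,5}->{2,5} => REVISION
Constraint 3 (Z < X) on D(Z)={1,4} D(X)={2,5}: no change => not a revision
Total revisions = 1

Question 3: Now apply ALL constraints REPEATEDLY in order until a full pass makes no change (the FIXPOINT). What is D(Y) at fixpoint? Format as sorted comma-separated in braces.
pass 0 (initial): D(Y)={1,4,5,6}
pass 1: X {1,2,5}->{2,5}; Y {1,4,5,6}->{1,4}; Z {1,2,3,4,5,6}->{1,4}
pass 2: no change
Fixpoint after 2 passes: D(Y) = {1,4}

Answer: {1,4}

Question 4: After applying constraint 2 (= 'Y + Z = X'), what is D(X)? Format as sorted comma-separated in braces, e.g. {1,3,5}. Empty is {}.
Answer: {2,5}

Derivation:
Constraint 1 (U != Y) on D(U)={1,2,3,4,5,6} D(Y)={1,4,5,6}: no change
Constraint 2 (Y + Z = X) on D(Y)={1,4,5,6} D(Z)={1,2,3,4,5,6} D(X)={1,2,5}: Y {1,4,5,6}->{1,4}; Z {1,2,3,4,5,6}->{1,4}; X {1,2,5}->{2,5}
So after constraint 2: D(X) = {2,5}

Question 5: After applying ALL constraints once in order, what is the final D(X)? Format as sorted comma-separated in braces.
Answer: {2,5}

Derivation:
Constraint 1 (U != Y) on D(U)={1,2,3,4,5,6} D(Y)={1,4,5,6}: no change
Constraint 2 (Y + Z = X) on D(Y)={1,4,5,6} D(Z)={1,2,3,4,5,6} D(X)={1,2,5}: Y {1,4,5,6}->{1,4}; Z {1,2,3,4,5,6}->{1,4}; X {1,2,5}->{2,5}
Constraint 3 (Z < X) on D(Z)={1,4} D(X)={2,5}: no change
So after all 3 constraints: D(X) = {2,5}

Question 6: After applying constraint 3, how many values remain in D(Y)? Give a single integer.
Constraint 1 (U != Y) on D(U)={1,2,3,4,5,6} D(Y)={1,4,5,6}: no change
Constraint 2 (Y + Z = X) on D(Y)={1,4,5,6} D(Z)={1,2,3,4,5,6} D(X)={1,2,5}: Y {1,4,5,6}->{1,4}; Z {1,2,3,4,5,6}->{1,4}; X {1,2,5}->{2,5}
Constraint 3 (Z < X) on D(Z)={1,4} D(X)={2,5}: no change
So after constraint 3: D(Y)={1,4}, size = 2

Answer: 2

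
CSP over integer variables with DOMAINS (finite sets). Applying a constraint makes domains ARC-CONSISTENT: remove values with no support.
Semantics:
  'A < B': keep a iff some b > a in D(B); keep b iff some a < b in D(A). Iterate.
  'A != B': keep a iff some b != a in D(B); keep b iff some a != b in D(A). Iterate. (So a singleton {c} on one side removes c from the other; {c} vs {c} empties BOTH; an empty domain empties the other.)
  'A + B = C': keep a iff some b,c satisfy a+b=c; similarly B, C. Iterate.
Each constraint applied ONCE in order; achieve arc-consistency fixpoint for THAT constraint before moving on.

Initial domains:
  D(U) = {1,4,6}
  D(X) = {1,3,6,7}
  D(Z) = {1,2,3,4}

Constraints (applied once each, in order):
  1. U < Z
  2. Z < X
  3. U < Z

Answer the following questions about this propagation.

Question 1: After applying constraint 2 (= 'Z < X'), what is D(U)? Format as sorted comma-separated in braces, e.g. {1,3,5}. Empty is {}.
Answer: {1}

Derivation:
Constraint 1 (U < Z) on D(U)={1,4,6} D(Z)={1,2,3,4}: U {1,4,6}->{1}; Z {1,2,3,4}->{2,3,4}
Constraint 2 (Z < X) on D(Z)={2,3,4} D(X)={1,3,6,7}: X {1,3,6,7}->{3,6,7}
So after constraint 2: D(U) = {1}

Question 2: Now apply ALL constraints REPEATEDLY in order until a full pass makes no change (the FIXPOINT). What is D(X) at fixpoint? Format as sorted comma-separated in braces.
pass 0 (initial): D(X)={1,3,6,7}
pass 1: U {1,4,6}->{1}; X {1,3,6,7}->{3,6,7}; Z {1,2,3,4}->{2,3,4}
pass 2: no change
Fixpoint after 2 passes: D(X) = {3,6,7}

Answer: {3,6,7}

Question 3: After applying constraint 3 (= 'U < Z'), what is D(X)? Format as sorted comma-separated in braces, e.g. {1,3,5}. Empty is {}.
Constraint 1 (U < Z) on D(U)={1,4,6} D(Z)={1,2,3,4}: U {1,4,6}->{1}; Z {1,2,3,4}->{2,3,4}
Constraint 2 (Z < X) on D(Z)={2,3,4} D(X)={1,3,6,7}: X {1,3,6,7}->{3,6,7}
Constraint 3 (U < Z) on D(U)={1} D(Z)={2,3,4}: no change
So after constraint 3: D(X) = {3,6,7}

Answer: {3,6,7}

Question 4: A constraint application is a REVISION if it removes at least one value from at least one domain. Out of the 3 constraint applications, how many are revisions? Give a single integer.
Answer: 2

Derivation:
Constraint 1 (U < Z) on D(U)={1,4,6} D(Z)={1,2,3,4}: U {1,4,6}->{1}; Z {1,2,3,4}->{2,3,4} => REVISION
Constraint 2 (Z < X) on D(Z)={2,3,4} D(X)={1,3,6,7}: X {1,3,6,7}->{3,6,7} => REVISION
Constraint 3 (U < Z) on D(U)={1} D(Z)={2,3,4}: no change => not a revision
Total revisions = 2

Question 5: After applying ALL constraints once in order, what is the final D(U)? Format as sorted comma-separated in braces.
Answer: {1}

Derivation:
Constraint 1 (U < Z) on D(U)={1,4,6} D(Z)={1,2,3,4}: U {1,4,6}->{1}; Z {1,2,3,4}->{2,3,4}
Constraint 2 (Z < X) on D(Z)={2,3,4} D(X)={1,3,6,7}: X {1,3,6,7}->{3,6,7}
Constraint 3 (U < Z) on D(U)={1} D(Z)={2,3,4}: no change
So after all 3 constraints: D(U) = {1}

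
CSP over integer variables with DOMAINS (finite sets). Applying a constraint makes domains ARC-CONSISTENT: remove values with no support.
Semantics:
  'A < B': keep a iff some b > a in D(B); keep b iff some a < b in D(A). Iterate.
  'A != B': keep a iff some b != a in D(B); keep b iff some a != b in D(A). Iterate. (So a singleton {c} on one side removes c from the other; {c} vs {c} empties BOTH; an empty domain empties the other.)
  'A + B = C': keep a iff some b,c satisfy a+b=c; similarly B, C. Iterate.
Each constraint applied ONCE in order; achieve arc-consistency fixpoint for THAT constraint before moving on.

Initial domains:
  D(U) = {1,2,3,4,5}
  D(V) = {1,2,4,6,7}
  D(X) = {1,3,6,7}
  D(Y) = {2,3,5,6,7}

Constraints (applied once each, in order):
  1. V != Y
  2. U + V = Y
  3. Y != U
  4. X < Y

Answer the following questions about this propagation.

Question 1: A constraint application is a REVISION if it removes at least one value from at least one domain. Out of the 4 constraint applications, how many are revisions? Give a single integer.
Constraint 1 (V != Y) on D(V)={1,2,4,6,7} D(Y)={2,3,5,6,7}: no change => not a revision
Constraint 2 (U + V = Y) on D(U)={1,2,3,4,5} D(V)={1,2,4,6,7} D(Y)={2,3,5,6,7}: V {1,2,4,6,7}->{1,2,4,6} => REVISION
Constraint 3 (Y != U) on D(Y)={2,3,5,6,7} D(U)={1,2,3,4,5}: no change => not a revision
Constraint 4 (X < Y) on D(X)={1,3,6,7} D(Y)={2,3,5,6,7}: X {1,3,6,7}->{1,3,6} => REVISION
Total revisions = 2

Answer: 2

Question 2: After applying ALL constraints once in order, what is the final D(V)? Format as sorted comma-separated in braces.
Answer: {1,2,4,6}

Derivation:
Constraint 1 (V != Y) on D(V)={1,2,4,6,7} D(Y)={2,3,5,6,7}: no change
Constraint 2 (U + V = Y) on D(U)={1,2,3,4,5} D(V)={1,2,4,6,7} D(Y)={2,3,5,6,7}: V {1,2,4,6,7}->{1,2,4,6}
Constraint 3 (Y != U) on D(Y)={2,3,5,6,7} D(U)={1,2,3,4,5}: no change
Constraint 4 (X < Y) on D(X)={1,3,6,7} D(Y)={2,3,5,6,7}: X {1,3,6,7}->{1,3,6}
So after all 4 constraints: D(V) = {1,2,4,6}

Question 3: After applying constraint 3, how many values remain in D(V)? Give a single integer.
Answer: 4

Derivation:
Constraint 1 (V != Y) on D(V)={1,2,4,6,7} D(Y)={2,3,5,6,7}: no change
Constraint 2 (U + V = Y) on D(U)={1,2,3,4,5} D(V)={1,2,4,6,7} D(Y)={2,3,5,6,7}: V {1,2,4,6,7}->{1,2,4,6}
Constraint 3 (Y != U) on D(Y)={2,3,5,6,7} D(U)={1,2,3,4,5}: no change
So after constraint 3: D(V)={1,2,4,6}, size = 4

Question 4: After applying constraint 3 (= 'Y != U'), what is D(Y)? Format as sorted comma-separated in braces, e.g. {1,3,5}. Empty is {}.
Constraint 1 (V != Y) on D(V)={1,2,4,6,7} D(Y)={2,3,5,6,7}: no change
Constraint 2 (U + V = Y) on D(U)={1,2,3,4,5} D(V)={1,2,4,6,7} D(Y)={2,3,5,6,7}: V {1,2,4,6,7}->{1,2,4,6}
Constraint 3 (Y != U) on D(Y)={2,3,5,6,7} D(U)={1,2,3,4,5}: no change
So after constraint 3: D(Y) = {2,3,5,6,7}

Answer: {2,3,5,6,7}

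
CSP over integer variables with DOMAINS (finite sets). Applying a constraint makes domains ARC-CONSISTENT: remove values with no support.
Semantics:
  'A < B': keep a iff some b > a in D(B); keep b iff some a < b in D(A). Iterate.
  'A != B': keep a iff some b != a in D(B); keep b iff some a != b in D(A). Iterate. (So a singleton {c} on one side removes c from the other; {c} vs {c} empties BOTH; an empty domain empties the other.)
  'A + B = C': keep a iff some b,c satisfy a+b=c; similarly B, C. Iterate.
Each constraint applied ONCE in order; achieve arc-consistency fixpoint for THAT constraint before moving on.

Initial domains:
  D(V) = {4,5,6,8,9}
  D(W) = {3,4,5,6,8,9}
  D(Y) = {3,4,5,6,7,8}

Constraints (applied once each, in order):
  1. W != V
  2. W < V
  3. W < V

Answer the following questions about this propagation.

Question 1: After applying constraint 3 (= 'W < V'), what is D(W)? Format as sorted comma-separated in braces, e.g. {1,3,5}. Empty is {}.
Answer: {3,4,5,6,8}

Derivation:
Constraint 1 (W != V) on D(W)={3,4,5,6,8,9} D(V)={4,5,6,8,9}: no change
Constraint 2 (W < V) on D(W)={3,4,5,6,8,9} D(V)={4,5,6,8,9}: W {3,4,5,6,8,9}->{3,4,5,6,8}
Constraint 3 (W < V) on D(W)={3,4,5,6,8} D(V)={4,5,6,8,9}: no change
So after constraint 3: D(W) = {3,4,5,6,8}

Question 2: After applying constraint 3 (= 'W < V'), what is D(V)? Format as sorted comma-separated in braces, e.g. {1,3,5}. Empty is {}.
Constraint 1 (W != V) on D(W)={3,4,5,6,8,9} D(V)={4,5,6,8,9}: no change
Constraint 2 (W < V) on D(W)={3,4,5,6,8,9} D(V)={4,5,6,8,9}: W {3,4,5,6,8,9}->{3,4,5,6,8}
Constraint 3 (W < V) on D(W)={3,4,5,6,8} D(V)={4,5,6,8,9}: no change
So after constraint 3: D(V) = {4,5,6,8,9}

Answer: {4,5,6,8,9}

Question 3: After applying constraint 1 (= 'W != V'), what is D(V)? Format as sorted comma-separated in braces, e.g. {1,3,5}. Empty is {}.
Constraint 1 (W != V) on D(W)={3,4,5,6,8,9} D(V)={4,5,6,8,9}: no change
So after constraint 1: D(V) = {4,5,6,8,9}

Answer: {4,5,6,8,9}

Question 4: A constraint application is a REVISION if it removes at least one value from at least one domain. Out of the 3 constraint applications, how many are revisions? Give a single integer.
Constraint 1 (W != V) on D(W)={3,4,5,6,8,9} D(V)={4,5,6,8,9}: no change => not a revision
Constraint 2 (W < V) on D(W)={3,4,5,6,8,9} D(V)={4,5,6,8,9}: W {3,4,5,6,8,9}->{3,4,5,6,8} => REVISION
Constraint 3 (W < V) on D(W)={3,4,5,6,8} D(V)={4,5,6,8,9}: no change => not a revision
Total revisions = 1

Answer: 1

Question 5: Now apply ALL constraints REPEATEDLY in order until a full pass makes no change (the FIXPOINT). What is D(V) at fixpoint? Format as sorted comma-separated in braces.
Answer: {4,5,6,8,9}

Derivation:
pass 0 (initial): D(V)={4,5,6,8,9}
pass 1: W {3,4,5,6,8,9}->{3,4,5,6,8}
pass 2: no change
Fixpoint after 2 passes: D(V) = {4,5,6,8,9}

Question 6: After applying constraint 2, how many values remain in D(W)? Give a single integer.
Answer: 5

Derivation:
Constraint 1 (W != V) on D(W)={3,4,5,6,8,9} D(V)={4,5,6,8,9}: no change
Constraint 2 (W < V) on D(W)={3,4,5,6,8,9} D(V)={4,5,6,8,9}: W {3,4,5,6,8,9}->{3,4,5,6,8}
So after constraint 2: D(W)={3,4,5,6,8}, size = 5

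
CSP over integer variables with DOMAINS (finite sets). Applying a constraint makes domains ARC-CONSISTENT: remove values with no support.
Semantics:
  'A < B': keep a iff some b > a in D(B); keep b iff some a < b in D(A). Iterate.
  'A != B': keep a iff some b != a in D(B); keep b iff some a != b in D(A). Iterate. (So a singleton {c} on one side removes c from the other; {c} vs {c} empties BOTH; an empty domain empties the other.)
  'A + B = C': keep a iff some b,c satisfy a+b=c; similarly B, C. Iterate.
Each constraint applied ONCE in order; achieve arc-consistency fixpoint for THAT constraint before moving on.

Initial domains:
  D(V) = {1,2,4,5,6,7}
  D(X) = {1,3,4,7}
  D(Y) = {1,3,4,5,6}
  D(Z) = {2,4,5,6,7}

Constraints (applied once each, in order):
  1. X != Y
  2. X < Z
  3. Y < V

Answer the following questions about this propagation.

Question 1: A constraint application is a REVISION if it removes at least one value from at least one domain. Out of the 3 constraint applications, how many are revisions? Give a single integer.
Constraint 1 (X != Y) on D(X)={1,3,4,7} D(Y)={1,3,4,5,6}: no change => not a revision
Constraint 2 (X < Z) on D(X)={1,3,4,7} D(Z)={2,4,5,6,7}: X {1,3,4,7}->{1,3,4} => REVISION
Constraint 3 (Y < V) on D(Y)={1,3,4,5,6} D(V)={1,2,4,5,6,7}: V {1,2,4,5,6,7}->{2,4,5,6,7} => REVISION
Total revisions = 2

Answer: 2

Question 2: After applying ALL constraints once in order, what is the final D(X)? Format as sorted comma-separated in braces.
Answer: {1,3,4}

Derivation:
Constraint 1 (X != Y) on D(X)={1,3,4,7} D(Y)={1,3,4,5,6}: no change
Constraint 2 (X < Z) on D(X)={1,3,4,7} D(Z)={2,4,5,6,7}: X {1,3,4,7}->{1,3,4}
Constraint 3 (Y < V) on D(Y)={1,3,4,5,6} D(V)={1,2,4,5,6,7}: V {1,2,4,5,6,7}->{2,4,5,6,7}
So after all 3 constraints: D(X) = {1,3,4}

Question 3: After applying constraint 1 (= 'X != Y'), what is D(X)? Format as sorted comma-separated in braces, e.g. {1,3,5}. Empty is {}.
Constraint 1 (X != Y) on D(X)={1,3,4,7} D(Y)={1,3,4,5,6}: no change
So after constraint 1: D(X) = {1,3,4,7}

Answer: {1,3,4,7}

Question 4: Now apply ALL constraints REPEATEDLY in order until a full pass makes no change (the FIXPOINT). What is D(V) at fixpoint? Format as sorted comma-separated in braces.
Answer: {2,4,5,6,7}

Derivation:
pass 0 (initial): D(V)={1,2,4,5,6,7}
pass 1: V {1,2,4,5,6,7}->{2,4,5,6,7}; X {1,3,4,7}->{1,3,4}
pass 2: no change
Fixpoint after 2 passes: D(V) = {2,4,5,6,7}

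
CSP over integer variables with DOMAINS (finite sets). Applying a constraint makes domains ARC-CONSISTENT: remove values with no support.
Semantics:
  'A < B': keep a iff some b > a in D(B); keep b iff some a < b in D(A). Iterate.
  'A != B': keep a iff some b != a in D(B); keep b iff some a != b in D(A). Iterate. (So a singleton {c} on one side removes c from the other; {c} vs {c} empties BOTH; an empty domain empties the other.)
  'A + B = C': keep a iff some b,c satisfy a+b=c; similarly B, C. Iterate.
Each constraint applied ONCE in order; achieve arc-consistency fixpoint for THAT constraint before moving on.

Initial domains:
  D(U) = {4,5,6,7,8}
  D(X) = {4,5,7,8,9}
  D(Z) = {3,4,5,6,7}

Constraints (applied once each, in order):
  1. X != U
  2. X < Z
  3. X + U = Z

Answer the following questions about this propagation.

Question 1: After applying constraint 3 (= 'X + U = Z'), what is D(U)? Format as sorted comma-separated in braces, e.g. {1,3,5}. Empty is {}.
Answer: {}

Derivation:
Constraint 1 (X != U) on D(X)={4,5,7,8,9} D(U)={4,5,6,7,8}: no change
Constraint 2 (X < Z) on D(X)={4,5,7,8,9} D(Z)={3,4,5,6,7}: X {4,5,7,8,9}->{4,5}; Z {3,4,5,6,7}->{5,6,7}
Constraint 3 (X + U = Z) on D(X)={4,5} D(U)={4,5,6,7,8} D(Z)={5,6,7}: X {4,5}->{}; U {4,5,6,7,8}->{}; Z {5,6,7}->{}
So after constraint 3: D(U) = {}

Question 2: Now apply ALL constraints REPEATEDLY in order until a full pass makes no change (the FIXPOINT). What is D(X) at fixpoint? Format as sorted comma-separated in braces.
Answer: {}

Derivation:
pass 0 (initial): D(X)={4,5,7,8,9}
pass 1: U {4,5,6,7,8}->{}; X {4,5,7,8,9}->{}; Z {3,4,5,6,7}->{}
pass 2: no change
Fixpoint after 2 passes: D(X) = {}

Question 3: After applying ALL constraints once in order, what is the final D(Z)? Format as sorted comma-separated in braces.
Answer: {}

Derivation:
Constraint 1 (X != U) on D(X)={4,5,7,8,9} D(U)={4,5,6,7,8}: no change
Constraint 2 (X < Z) on D(X)={4,5,7,8,9} D(Z)={3,4,5,6,7}: X {4,5,7,8,9}->{4,5}; Z {3,4,5,6,7}->{5,6,7}
Constraint 3 (X + U = Z) on D(X)={4,5} D(U)={4,5,6,7,8} D(Z)={5,6,7}: X {4,5}->{}; U {4,5,6,7,8}->{}; Z {5,6,7}->{}
So after all 3 constraints: D(Z) = {}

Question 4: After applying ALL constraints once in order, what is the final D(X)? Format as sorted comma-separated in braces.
Constraint 1 (X != U) on D(X)={4,5,7,8,9} D(U)={4,5,6,7,8}: no change
Constraint 2 (X < Z) on D(X)={4,5,7,8,9} D(Z)={3,4,5,6,7}: X {4,5,7,8,9}->{4,5}; Z {3,4,5,6,7}->{5,6,7}
Constraint 3 (X + U = Z) on D(X)={4,5} D(U)={4,5,6,7,8} D(Z)={5,6,7}: X {4,5}->{}; U {4,5,6,7,8}->{}; Z {5,6,7}->{}
So after all 3 constraints: D(X) = {}

Answer: {}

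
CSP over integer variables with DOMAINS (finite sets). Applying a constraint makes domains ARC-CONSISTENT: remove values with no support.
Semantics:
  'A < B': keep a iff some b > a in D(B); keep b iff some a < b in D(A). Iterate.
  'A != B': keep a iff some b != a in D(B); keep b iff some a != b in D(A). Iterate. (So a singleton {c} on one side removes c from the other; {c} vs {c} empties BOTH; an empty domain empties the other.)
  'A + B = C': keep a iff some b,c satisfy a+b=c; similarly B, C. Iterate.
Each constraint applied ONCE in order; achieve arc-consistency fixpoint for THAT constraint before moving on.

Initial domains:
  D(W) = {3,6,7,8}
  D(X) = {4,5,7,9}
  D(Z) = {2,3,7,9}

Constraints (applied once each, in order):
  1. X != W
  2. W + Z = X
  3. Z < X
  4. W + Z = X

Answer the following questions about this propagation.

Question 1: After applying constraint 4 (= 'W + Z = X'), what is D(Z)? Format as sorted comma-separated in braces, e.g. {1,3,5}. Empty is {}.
Constraint 1 (X != W) on D(X)={4,5,7,9} D(W)={3,6,7,8}: no change
Constraint 2 (W + Z = X) on D(W)={3,6,7,8} D(Z)={2,3,7,9} D(X)={4,5,7,9}: W {3,6,7,8}->{3,6,7}; Z {2,3,7,9}->{2,3}; X {4,5,7,9}->{5,9}
Constraint 3 (Z < X) on D(Z)={2,3} D(X)={5,9}: no change
Constraint 4 (W + Z = X) on D(W)={3,6,7} D(Z)={2,3} D(X)={5,9}: no change
So after constraint 4: D(Z) = {2,3}

Answer: {2,3}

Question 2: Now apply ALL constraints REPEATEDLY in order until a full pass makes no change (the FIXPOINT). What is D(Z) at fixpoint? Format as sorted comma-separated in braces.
pass 0 (initial): D(Z)={2,3,7,9}
pass 1: W {3,6,7,8}->{3,6,7}; X {4,5,7,9}->{5,9}; Z {2,3,7,9}->{2,3}
pass 2: no change
Fixpoint after 2 passes: D(Z) = {2,3}

Answer: {2,3}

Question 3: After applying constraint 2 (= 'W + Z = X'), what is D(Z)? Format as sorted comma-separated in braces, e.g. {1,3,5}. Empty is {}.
Constraint 1 (X != W) on D(X)={4,5,7,9} D(W)={3,6,7,8}: no change
Constraint 2 (W + Z = X) on D(W)={3,6,7,8} D(Z)={2,3,7,9} D(X)={4,5,7,9}: W {3,6,7,8}->{3,6,7}; Z {2,3,7,9}->{2,3}; X {4,5,7,9}->{5,9}
So after constraint 2: D(Z) = {2,3}

Answer: {2,3}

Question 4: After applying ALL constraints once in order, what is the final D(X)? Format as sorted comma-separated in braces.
Answer: {5,9}

Derivation:
Constraint 1 (X != W) on D(X)={4,5,7,9} D(W)={3,6,7,8}: no change
Constraint 2 (W + Z = X) on D(W)={3,6,7,8} D(Z)={2,3,7,9} D(X)={4,5,7,9}: W {3,6,7,8}->{3,6,7}; Z {2,3,7,9}->{2,3}; X {4,5,7,9}->{5,9}
Constraint 3 (Z < X) on D(Z)={2,3} D(X)={5,9}: no change
Constraint 4 (W + Z = X) on D(W)={3,6,7} D(Z)={2,3} D(X)={5,9}: no change
So after all 4 constraints: D(X) = {5,9}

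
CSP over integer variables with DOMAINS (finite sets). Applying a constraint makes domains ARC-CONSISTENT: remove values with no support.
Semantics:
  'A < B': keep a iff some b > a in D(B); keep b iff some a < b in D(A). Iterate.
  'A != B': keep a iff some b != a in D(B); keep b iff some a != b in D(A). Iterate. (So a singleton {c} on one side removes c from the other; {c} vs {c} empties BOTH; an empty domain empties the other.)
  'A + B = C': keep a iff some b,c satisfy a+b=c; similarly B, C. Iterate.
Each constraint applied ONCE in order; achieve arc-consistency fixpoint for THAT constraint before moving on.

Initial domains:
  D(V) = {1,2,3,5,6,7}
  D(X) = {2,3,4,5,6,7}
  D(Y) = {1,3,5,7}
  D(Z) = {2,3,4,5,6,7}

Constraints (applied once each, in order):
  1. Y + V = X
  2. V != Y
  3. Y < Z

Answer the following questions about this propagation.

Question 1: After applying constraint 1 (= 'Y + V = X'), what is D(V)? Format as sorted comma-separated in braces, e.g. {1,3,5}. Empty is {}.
Constraint 1 (Y + V = X) on D(Y)={1,3,5,7} D(V)={1,2,3,5,6,7} D(X)={2,3,4,5,6,7}: Y {1,3,5,7}->{1,3,5}; V {1,2,3,5,6,7}->{1,2,3,5,6}
So after constraint 1: D(V) = {1,2,3,5,6}

Answer: {1,2,3,5,6}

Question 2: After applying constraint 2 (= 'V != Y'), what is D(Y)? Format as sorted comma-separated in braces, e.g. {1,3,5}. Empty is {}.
Constraint 1 (Y + V = X) on D(Y)={1,3,5,7} D(V)={1,2,3,5,6,7} D(X)={2,3,4,5,6,7}: Y {1,3,5,7}->{1,3,5}; V {1,2,3,5,6,7}->{1,2,3,5,6}
Constraint 2 (V != Y) on D(V)={1,2,3,5,6} D(Y)={1,3,5}: no change
So after constraint 2: D(Y) = {1,3,5}

Answer: {1,3,5}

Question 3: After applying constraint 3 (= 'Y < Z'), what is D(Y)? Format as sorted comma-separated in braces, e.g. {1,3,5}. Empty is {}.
Answer: {1,3,5}

Derivation:
Constraint 1 (Y + V = X) on D(Y)={1,3,5,7} D(V)={1,2,3,5,6,7} D(X)={2,3,4,5,6,7}: Y {1,3,5,7}->{1,3,5}; V {1,2,3,5,6,7}->{1,2,3,5,6}
Constraint 2 (V != Y) on D(V)={1,2,3,5,6} D(Y)={1,3,5}: no change
Constraint 3 (Y < Z) on D(Y)={1,3,5} D(Z)={2,3,4,5,6,7}: no change
So after constraint 3: D(Y) = {1,3,5}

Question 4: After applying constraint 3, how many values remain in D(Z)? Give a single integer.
Constraint 1 (Y + V = X) on D(Y)={1,3,5,7} D(V)={1,2,3,5,6,7} D(X)={2,3,4,5,6,7}: Y {1,3,5,7}->{1,3,5}; V {1,2,3,5,6,7}->{1,2,3,5,6}
Constraint 2 (V != Y) on D(V)={1,2,3,5,6} D(Y)={1,3,5}: no change
Constraint 3 (Y < Z) on D(Y)={1,3,5} D(Z)={2,3,4,5,6,7}: no change
So after constraint 3: D(Z)={2,3,4,5,6,7}, size = 6

Answer: 6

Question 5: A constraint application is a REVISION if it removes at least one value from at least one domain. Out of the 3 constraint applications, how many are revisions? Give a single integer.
Constraint 1 (Y + V = X) on D(Y)={1,3,5,7} D(V)={1,2,3,5,6,7} D(X)={2,3,4,5,6,7}: Y {1,3,5,7}->{1,3,5}; V {1,2,3,5,6,7}->{1,2,3,5,6} => REVISION
Constraint 2 (V != Y) on D(V)={1,2,3,5,6} D(Y)={1,3,5}: no change => not a revision
Constraint 3 (Y < Z) on D(Y)={1,3,5} D(Z)={2,3,4,5,6,7}: no change => not a revision
Total revisions = 1

Answer: 1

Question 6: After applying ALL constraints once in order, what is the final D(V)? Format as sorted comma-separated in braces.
Answer: {1,2,3,5,6}

Derivation:
Constraint 1 (Y + V = X) on D(Y)={1,3,5,7} D(V)={1,2,3,5,6,7} D(X)={2,3,4,5,6,7}: Y {1,3,5,7}->{1,3,5}; V {1,2,3,5,6,7}->{1,2,3,5,6}
Constraint 2 (V != Y) on D(V)={1,2,3,5,6} D(Y)={1,3,5}: no change
Constraint 3 (Y < Z) on D(Y)={1,3,5} D(Z)={2,3,4,5,6,7}: no change
So after all 3 constraints: D(V) = {1,2,3,5,6}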